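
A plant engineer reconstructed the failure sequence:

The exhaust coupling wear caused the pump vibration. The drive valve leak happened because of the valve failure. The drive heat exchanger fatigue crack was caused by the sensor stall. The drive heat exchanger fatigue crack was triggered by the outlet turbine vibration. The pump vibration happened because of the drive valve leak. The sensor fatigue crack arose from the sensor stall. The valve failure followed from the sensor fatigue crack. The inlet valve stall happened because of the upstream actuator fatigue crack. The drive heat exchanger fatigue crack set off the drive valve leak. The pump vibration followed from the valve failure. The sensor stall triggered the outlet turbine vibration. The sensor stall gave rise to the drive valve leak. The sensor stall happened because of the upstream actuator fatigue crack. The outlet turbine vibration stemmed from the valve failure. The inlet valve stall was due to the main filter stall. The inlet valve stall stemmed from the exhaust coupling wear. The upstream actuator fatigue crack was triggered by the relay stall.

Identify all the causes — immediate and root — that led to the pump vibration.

the drive heat exchanger fatigue crack, the drive valve leak, the exhaust coupling wear, the outlet turbine vibration, the relay stall, the sensor fatigue crack, the sensor stall, the upstream actuator fatigue crack, the valve failure

Immediate causes of the pump vibration: the valve failure, the drive valve leak, the exhaust coupling wear.
Further upstream: the relay stall, the upstream actuator fatigue crack, the sensor stall, the sensor fatigue crack, the outlet turbine vibration, the drive heat exchanger fatigue crack.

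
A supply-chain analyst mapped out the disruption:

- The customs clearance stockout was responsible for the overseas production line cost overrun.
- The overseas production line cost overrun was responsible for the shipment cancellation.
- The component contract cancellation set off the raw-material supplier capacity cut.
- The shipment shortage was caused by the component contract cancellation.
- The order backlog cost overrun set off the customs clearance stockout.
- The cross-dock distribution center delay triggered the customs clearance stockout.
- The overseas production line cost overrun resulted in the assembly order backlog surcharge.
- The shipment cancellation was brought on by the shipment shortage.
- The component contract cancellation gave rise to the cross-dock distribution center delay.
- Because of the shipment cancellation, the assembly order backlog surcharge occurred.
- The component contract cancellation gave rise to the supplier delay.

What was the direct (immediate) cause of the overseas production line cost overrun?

Upstream contributors include the component contract cancellation, the cross-dock distribution center delay, the order backlog cost overrun, but only the customs clearance stockout feeds directly into the overseas production line cost overrun.

the customs clearance stockout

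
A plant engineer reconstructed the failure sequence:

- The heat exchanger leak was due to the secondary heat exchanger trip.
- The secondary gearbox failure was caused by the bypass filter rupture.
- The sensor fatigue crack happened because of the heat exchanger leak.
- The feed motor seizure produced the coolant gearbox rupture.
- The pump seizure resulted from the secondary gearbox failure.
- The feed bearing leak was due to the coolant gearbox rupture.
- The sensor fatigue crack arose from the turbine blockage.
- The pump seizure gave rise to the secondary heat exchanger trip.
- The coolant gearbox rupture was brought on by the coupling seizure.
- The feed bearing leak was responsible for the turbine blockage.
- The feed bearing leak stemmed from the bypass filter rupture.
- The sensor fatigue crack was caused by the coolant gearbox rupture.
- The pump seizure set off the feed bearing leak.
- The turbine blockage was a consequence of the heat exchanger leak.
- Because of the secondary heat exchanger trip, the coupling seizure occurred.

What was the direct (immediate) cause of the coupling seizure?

Upstream contributors include the bypass filter rupture, the secondary gearbox failure, the pump seizure, but only the secondary heat exchanger trip feeds directly into the coupling seizure.

the secondary heat exchanger trip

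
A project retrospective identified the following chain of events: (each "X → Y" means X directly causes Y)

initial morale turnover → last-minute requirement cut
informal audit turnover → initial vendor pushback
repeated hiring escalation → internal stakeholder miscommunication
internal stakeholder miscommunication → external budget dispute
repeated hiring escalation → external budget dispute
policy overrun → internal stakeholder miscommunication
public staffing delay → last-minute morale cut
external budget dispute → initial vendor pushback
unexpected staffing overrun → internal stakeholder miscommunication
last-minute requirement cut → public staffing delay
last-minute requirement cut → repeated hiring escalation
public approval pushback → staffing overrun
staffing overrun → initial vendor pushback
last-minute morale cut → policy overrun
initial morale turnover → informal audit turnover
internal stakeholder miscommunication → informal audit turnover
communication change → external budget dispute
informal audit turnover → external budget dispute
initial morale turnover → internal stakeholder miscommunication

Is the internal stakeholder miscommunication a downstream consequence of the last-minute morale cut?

There is a causal chain: the last-minute morale cut → the policy overrun → the internal stakeholder miscommunication.

Yes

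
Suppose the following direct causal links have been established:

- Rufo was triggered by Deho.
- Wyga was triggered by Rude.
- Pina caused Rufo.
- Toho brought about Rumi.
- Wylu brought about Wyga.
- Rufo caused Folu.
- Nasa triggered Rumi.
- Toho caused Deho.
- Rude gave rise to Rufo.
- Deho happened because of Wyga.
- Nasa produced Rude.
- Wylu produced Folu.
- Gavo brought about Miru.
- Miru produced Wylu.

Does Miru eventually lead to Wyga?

There is a causal chain: Miru → Wylu → Wyga.

Yes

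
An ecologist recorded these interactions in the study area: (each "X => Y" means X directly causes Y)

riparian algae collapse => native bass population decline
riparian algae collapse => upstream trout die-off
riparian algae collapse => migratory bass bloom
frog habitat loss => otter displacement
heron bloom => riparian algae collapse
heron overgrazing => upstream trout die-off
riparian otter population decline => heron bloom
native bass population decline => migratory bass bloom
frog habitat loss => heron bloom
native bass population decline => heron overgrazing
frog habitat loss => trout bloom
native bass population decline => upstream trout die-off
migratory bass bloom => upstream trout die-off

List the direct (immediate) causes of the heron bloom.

the frog habitat loss, the riparian otter population decline

the frog habitat loss, the riparian otter population decline → the heron bloom with nothing further upstream stated.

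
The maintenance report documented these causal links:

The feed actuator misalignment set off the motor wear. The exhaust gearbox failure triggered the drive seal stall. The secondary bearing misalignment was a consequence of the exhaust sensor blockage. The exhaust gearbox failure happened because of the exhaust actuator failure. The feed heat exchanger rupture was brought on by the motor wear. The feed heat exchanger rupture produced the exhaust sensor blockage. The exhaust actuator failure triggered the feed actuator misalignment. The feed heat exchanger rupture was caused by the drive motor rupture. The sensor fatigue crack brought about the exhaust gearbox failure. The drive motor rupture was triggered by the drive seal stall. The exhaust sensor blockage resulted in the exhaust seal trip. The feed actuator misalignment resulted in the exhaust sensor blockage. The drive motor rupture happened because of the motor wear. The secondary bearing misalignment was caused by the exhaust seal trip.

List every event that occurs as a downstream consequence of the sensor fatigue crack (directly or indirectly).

Direct effects: the exhaust gearbox failure.
2 steps out: the drive seal stall.
3 steps out: the drive motor rupture.
4 steps out: the feed heat exchanger rupture.
5 steps out: the exhaust sensor blockage.
6 steps out: the exhaust seal trip, the secondary bearing misalignment.
Not reachable from it: the exhaust actuator failure, the feed actuator misalignment, the motor wear.

the drive motor rupture, the drive seal stall, the exhaust gearbox failure, the exhaust seal trip, the exhaust sensor blockage, the feed heat exchanger rupture, the secondary bearing misalignment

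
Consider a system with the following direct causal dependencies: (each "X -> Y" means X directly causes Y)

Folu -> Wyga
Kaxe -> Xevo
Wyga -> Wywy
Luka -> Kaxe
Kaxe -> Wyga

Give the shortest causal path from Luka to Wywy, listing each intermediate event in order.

Luka → Kaxe
Kaxe → Wyga
Wyga → Wywy
Length: 3 steps.

Luka → Kaxe → Wyga → Wywy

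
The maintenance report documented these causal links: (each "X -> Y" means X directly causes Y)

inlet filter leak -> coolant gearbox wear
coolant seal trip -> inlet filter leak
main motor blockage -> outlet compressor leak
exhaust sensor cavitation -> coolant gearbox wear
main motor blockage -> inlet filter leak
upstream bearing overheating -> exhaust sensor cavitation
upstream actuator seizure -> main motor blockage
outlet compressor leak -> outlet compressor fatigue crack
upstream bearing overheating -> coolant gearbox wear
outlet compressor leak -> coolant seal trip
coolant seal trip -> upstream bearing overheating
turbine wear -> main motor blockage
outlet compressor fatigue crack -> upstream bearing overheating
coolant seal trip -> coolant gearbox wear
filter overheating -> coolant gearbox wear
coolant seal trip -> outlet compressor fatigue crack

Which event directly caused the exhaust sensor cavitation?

Upstream contributors include the turbine wear, the upstream actuator seizure, the main motor blockage, the outlet compressor leak, the coolant seal trip, the outlet compressor fatigue crack, but only the upstream bearing overheating feeds directly into the exhaust sensor cavitation.

the upstream bearing overheating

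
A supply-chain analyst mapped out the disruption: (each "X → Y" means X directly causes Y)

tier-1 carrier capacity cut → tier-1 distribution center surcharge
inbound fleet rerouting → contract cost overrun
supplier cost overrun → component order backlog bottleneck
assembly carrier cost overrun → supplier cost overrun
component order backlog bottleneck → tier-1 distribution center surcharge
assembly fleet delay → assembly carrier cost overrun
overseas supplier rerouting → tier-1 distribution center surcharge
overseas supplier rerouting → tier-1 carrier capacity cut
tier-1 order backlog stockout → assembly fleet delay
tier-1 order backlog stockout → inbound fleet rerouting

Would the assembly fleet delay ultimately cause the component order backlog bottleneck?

Yes

There is a causal chain: the assembly fleet delay → the assembly carrier cost overrun → the supplier cost overrun → the component order backlog bottleneck.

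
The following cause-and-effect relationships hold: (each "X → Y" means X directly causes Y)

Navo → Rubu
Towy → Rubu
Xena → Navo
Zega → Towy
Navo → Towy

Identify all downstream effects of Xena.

Navo, Rubu, Towy

Direct effects: Navo.
2 steps out: Towy, Rubu.
Not reachable from it: Zega.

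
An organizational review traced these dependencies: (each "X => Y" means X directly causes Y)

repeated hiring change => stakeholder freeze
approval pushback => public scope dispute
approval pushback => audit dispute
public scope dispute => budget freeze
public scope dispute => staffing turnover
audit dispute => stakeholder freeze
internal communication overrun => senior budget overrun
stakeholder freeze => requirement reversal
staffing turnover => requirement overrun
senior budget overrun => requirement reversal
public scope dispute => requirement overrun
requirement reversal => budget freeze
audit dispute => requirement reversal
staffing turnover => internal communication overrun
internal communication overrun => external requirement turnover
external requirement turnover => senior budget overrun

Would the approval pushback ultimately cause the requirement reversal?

Yes

There is a causal chain: the approval pushback → the audit dispute → the requirement reversal.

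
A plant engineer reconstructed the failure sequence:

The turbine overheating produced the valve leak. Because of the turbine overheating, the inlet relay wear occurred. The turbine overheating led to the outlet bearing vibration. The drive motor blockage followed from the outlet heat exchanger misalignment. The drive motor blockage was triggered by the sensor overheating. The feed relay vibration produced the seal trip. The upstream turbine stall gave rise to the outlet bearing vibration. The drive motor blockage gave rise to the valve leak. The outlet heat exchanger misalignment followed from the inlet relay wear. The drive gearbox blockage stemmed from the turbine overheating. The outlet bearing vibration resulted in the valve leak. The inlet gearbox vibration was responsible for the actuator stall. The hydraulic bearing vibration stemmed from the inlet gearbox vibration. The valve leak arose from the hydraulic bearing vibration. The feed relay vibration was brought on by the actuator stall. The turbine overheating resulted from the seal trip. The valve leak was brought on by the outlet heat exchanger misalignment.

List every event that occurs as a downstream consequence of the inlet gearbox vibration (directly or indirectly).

the actuator stall, the drive gearbox blockage, the drive motor blockage, the feed relay vibration, the hydraulic bearing vibration, the inlet relay wear, the outlet bearing vibration, the outlet heat exchanger misalignment, the seal trip, the turbine overheating, the valve leak

Direct effects: the actuator stall, the hydraulic bearing vibration.
2 steps out: the feed relay vibration, the valve leak.
3 steps out: the seal trip.
4 steps out: the turbine overheating.
5 steps out: the inlet relay wear, the drive gearbox blockage, the outlet bearing vibration.
6 steps out: the outlet heat exchanger misalignment.
7 steps out: the drive motor blockage.
Not reachable from it: the sensor overheating, the upstream turbine stall.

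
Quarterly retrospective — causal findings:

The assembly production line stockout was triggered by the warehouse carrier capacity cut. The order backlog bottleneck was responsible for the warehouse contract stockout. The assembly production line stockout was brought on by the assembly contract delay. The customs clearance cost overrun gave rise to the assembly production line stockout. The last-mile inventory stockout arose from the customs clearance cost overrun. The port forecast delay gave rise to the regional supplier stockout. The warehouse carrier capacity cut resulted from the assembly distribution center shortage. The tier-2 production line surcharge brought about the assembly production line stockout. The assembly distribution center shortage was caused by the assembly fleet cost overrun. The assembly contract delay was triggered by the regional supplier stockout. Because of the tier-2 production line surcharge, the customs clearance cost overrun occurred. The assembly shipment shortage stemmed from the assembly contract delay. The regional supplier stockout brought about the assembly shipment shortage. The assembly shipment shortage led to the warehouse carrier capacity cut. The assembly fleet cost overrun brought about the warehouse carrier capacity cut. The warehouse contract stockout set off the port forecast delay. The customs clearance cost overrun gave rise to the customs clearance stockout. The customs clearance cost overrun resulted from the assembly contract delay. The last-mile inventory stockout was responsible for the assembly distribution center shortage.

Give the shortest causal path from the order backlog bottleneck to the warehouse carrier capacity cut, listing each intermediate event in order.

the order backlog bottleneck → the warehouse contract stockout → the port forecast delay → the regional supplier stockout → the assembly shipment shortage → the warehouse carrier capacity cut

the order backlog bottleneck → the warehouse contract stockout
the warehouse contract stockout → the port forecast delay
the port forecast delay → the regional supplier stockout
the regional supplier stockout → the assembly shipment shortage
the assembly shipment shortage → the warehouse carrier capacity cut
Length: 5 steps.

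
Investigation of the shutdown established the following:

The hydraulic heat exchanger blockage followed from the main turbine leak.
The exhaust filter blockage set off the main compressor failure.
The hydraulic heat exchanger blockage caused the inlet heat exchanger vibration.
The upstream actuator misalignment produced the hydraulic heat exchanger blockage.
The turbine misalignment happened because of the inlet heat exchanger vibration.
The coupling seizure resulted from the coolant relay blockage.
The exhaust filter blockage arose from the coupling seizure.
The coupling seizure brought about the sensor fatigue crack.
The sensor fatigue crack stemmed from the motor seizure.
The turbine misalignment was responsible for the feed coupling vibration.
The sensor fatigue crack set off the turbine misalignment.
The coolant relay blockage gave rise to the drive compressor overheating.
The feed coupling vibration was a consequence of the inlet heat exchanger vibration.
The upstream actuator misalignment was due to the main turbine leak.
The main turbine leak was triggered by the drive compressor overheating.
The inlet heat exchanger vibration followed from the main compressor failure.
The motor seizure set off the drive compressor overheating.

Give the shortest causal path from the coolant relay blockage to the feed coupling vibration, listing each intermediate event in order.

the coolant relay blockage → the coupling seizure → the sensor fatigue crack → the turbine misalignment → the feed coupling vibration

the coolant relay blockage → the coupling seizure
the coupling seizure → the sensor fatigue crack
the sensor fatigue crack → the turbine misalignment
the turbine misalignment → the feed coupling vibration
Length: 4 steps.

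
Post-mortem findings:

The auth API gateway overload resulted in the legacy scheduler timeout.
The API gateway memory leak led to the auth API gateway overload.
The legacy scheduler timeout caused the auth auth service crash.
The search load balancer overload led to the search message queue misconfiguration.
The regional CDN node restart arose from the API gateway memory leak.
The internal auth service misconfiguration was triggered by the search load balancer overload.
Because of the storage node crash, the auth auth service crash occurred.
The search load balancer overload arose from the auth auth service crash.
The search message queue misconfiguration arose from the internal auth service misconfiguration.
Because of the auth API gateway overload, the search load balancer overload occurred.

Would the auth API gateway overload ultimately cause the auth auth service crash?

There is a causal chain: the auth API gateway overload → the legacy scheduler timeout → the auth auth service crash.

Yes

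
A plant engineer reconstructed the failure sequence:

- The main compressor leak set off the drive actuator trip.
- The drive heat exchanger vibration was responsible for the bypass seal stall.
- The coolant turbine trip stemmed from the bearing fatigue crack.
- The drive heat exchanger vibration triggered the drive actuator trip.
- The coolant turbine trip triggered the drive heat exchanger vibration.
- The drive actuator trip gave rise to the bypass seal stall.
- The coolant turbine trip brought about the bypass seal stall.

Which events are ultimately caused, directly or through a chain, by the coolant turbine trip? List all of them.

the bypass seal stall, the drive actuator trip, the drive heat exchanger vibration

Direct effects: the drive heat exchanger vibration, the bypass seal stall.
2 steps out: the drive actuator trip.
Not reachable from it: the bearing fatigue crack, the main compressor leak.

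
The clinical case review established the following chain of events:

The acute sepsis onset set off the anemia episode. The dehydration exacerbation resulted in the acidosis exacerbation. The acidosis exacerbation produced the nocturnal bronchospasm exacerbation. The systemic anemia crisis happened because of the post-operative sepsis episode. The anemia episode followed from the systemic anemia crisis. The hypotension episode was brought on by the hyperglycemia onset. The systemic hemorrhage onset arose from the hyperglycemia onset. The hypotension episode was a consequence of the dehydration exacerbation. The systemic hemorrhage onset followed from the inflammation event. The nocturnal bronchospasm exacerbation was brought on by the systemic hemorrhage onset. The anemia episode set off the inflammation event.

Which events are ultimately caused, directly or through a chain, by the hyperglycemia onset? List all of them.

the hypotension episode, the nocturnal bronchospasm exacerbation, the systemic hemorrhage onset

Direct effects: the systemic hemorrhage onset, the hypotension episode.
2 steps out: the nocturnal bronchospasm exacerbation.
Not reachable from it: the dehydration exacerbation, the acute sepsis onset, the post-operative sepsis episode, the systemic anemia crisis, the anemia episode, the inflammation event, the acidosis exacerbation.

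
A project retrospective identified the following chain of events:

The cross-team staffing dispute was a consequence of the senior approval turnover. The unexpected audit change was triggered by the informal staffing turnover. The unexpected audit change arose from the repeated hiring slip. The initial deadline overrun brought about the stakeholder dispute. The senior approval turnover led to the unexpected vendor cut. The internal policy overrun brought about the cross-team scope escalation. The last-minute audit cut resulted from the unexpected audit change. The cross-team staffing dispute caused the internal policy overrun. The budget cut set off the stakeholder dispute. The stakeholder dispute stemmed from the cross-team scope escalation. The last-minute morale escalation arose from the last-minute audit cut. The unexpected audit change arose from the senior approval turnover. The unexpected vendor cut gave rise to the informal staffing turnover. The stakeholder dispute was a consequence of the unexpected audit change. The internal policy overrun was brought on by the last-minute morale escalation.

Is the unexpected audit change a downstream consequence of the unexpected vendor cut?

Yes

There is a causal chain: the unexpected vendor cut → the informal staffing turnover → the unexpected audit change.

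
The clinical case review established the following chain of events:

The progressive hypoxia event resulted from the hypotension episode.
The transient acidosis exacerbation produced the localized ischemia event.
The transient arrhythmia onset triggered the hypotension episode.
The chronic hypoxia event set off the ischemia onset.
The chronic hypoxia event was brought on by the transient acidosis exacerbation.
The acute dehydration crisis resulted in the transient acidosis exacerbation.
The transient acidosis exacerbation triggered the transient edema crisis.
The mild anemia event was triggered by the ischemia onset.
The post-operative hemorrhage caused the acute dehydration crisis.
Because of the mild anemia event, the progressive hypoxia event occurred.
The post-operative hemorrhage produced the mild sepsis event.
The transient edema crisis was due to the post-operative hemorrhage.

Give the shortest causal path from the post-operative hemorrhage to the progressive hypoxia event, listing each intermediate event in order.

the post-operative hemorrhage → the acute dehydration crisis → the transient acidosis exacerbation → the chronic hypoxia event → the ischemia onset → the mild anemia event → the progressive hypoxia event

the post-operative hemorrhage → the acute dehydration crisis
the acute dehydration crisis → the transient acidosis exacerbation
the transient acidosis exacerbation → the chronic hypoxia event
the chronic hypoxia event → the ischemia onset
the ischemia onset → the mild anemia event
the mild anemia event → the progressive hypoxia event
Length: 6 steps.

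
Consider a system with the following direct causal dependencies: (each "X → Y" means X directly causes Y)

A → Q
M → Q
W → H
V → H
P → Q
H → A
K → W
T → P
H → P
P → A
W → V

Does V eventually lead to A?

There is a causal chain: V → H → A.

Yes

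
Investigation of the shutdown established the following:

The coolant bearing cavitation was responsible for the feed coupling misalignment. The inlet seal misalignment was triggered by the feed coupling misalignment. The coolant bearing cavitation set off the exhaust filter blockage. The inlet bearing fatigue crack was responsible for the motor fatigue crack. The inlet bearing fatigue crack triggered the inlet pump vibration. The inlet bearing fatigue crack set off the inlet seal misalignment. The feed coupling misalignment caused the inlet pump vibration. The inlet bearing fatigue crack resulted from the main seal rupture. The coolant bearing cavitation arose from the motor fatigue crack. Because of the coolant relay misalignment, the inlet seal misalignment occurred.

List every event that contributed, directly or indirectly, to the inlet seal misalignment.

Immediate causes of the inlet seal misalignment: the inlet bearing fatigue crack, the feed coupling misalignment, the coolant relay misalignment.
Further upstream: the main seal rupture, the motor fatigue crack, the coolant bearing cavitation.

the coolant bearing cavitation, the coolant relay misalignment, the feed coupling misalignment, the inlet bearing fatigue crack, the main seal rupture, the motor fatigue crack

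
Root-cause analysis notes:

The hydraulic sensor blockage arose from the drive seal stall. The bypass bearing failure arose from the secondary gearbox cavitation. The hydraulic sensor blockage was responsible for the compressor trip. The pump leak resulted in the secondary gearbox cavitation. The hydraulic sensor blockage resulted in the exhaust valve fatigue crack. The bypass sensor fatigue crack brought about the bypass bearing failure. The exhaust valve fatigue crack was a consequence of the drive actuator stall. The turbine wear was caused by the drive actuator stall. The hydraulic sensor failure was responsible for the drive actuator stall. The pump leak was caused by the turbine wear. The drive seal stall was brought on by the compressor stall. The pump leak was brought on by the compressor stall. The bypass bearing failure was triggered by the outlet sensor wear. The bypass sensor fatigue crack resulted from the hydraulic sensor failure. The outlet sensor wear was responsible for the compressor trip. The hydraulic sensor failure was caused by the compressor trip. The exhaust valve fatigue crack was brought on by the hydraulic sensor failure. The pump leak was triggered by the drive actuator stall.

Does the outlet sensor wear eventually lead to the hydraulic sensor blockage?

No

The outlet sensor wear leads to the compressor trip, the hydraulic sensor failure, the bypass sensor fatigue crack, the drive actuator stall, the exhaust valve fatigue crack, the turbine wear, the pump leak, the secondary gearbox cavitation, the bypass bearing failure; the hydraulic sensor blockage is not among them.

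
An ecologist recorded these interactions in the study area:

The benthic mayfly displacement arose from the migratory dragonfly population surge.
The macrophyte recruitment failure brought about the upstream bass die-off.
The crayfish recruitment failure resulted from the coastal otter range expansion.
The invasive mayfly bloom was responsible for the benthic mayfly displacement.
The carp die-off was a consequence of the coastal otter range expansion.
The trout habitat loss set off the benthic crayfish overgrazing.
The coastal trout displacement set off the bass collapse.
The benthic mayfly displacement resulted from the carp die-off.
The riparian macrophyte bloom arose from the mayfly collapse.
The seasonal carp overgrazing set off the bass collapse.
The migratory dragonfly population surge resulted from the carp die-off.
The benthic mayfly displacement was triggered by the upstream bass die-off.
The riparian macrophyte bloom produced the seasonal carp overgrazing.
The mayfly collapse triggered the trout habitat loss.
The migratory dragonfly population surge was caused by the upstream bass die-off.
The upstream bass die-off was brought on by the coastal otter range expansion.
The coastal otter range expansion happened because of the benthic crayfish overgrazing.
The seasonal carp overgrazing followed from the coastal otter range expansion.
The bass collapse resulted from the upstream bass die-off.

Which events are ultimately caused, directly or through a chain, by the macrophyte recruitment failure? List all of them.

the bass collapse, the benthic mayfly displacement, the migratory dragonfly population surge, the upstream bass die-off

Direct effects: the upstream bass die-off.
2 steps out: the bass collapse, the migratory dragonfly population surge, the benthic mayfly displacement.
Not reachable from it: the mayfly collapse, the trout habitat loss, the benthic crayfish overgrazing, the riparian macrophyte bloom, the coastal otter range expansion, the coastal trout displacement, the carp die-off, the seasonal carp overgrazing, the crayfish recruitment failure, the invasive mayfly bloom.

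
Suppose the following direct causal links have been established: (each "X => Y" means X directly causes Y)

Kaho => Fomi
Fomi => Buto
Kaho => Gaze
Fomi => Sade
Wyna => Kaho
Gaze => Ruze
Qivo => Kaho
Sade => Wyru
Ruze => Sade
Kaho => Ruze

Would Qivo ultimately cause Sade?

Yes

There is a causal chain: Qivo → Kaho → Ruze → Sade.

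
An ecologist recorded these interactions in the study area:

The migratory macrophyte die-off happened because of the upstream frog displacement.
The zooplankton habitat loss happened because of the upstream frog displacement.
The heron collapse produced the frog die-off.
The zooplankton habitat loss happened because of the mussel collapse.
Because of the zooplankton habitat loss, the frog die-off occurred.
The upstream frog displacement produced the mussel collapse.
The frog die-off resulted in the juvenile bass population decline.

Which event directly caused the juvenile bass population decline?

Upstream contributors include the upstream frog displacement, the mussel collapse, the zooplankton habitat loss, the heron collapse, but only the frog die-off feeds directly into the juvenile bass population decline.

the frog die-off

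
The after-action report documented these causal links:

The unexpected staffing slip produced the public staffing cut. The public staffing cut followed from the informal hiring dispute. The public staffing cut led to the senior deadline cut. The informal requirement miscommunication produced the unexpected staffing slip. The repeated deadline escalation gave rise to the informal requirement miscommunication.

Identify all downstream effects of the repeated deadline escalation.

Direct effects: the informal requirement miscommunication.
2 steps out: the unexpected staffing slip.
3 steps out: the public staffing cut.
4 steps out: the senior deadline cut.
Not reachable from it: the informal hiring dispute.

the informal requirement miscommunication, the public staffing cut, the senior deadline cut, the unexpected staffing slip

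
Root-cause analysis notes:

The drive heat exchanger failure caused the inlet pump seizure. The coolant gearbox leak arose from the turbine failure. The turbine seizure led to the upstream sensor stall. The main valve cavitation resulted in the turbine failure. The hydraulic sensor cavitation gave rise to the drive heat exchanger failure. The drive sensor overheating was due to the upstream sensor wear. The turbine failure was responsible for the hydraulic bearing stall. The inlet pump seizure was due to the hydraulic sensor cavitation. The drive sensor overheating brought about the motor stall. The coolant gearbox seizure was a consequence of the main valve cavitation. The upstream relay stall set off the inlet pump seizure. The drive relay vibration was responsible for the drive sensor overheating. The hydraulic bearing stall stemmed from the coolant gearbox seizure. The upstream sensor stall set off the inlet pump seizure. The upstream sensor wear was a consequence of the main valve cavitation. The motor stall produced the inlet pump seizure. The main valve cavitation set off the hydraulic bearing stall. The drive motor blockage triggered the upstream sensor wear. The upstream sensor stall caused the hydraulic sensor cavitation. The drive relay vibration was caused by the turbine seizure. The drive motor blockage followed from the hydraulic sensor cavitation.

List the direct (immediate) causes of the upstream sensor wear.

the drive motor blockage, the main valve cavitation

Upstream contributors include the turbine seizure, the upstream sensor stall, the hydraulic sensor cavitation, but only the drive motor blockage, the main valve cavitation feed directly into the upstream sensor wear.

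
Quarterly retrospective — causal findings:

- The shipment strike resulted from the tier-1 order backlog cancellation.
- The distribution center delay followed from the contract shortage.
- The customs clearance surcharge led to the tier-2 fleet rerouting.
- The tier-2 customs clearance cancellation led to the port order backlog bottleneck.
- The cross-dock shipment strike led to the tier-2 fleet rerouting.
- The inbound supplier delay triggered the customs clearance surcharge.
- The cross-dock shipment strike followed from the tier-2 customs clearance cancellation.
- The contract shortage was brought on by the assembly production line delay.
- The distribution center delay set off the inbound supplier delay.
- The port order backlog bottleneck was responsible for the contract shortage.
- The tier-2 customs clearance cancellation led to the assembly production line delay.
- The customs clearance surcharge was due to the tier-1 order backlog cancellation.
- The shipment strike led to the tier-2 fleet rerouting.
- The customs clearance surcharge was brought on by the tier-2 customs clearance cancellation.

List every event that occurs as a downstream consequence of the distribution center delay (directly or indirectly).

Direct effects: the inbound supplier delay.
2 steps out: the customs clearance surcharge.
3 steps out: the tier-2 fleet rerouting.
Not reachable from it: the tier-1 order backlog cancellation, the tier-2 customs clearance cancellation, the cross-dock shipment strike, the port order backlog bottleneck, the assembly production line delay, the contract shortage, the shipment strike.

the customs clearance surcharge, the inbound supplier delay, the tier-2 fleet rerouting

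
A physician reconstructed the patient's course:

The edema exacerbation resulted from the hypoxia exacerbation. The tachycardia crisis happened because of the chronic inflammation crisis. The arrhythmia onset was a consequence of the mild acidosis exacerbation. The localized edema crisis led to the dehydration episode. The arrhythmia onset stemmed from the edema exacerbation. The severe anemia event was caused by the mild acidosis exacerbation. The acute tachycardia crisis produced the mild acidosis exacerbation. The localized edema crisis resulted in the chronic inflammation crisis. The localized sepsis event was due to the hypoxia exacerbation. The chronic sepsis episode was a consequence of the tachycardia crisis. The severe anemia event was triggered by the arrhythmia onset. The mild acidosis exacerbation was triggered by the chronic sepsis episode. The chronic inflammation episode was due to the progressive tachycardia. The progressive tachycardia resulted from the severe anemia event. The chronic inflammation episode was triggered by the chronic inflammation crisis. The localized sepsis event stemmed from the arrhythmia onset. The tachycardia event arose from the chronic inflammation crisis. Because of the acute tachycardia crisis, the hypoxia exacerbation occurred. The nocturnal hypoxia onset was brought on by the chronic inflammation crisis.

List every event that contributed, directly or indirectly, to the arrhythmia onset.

Immediate causes of the arrhythmia onset: the edema exacerbation, the mild acidosis exacerbation.
Further upstream: the localized edema crisis, the chronic inflammation crisis, the tachycardia crisis, the acute tachycardia crisis, the chronic sepsis episode, the hypoxia exacerbation.

the acute tachycardia crisis, the chronic inflammation crisis, the chronic sepsis episode, the edema exacerbation, the hypoxia exacerbation, the localized edema crisis, the mild acidosis exacerbation, the tachycardia crisis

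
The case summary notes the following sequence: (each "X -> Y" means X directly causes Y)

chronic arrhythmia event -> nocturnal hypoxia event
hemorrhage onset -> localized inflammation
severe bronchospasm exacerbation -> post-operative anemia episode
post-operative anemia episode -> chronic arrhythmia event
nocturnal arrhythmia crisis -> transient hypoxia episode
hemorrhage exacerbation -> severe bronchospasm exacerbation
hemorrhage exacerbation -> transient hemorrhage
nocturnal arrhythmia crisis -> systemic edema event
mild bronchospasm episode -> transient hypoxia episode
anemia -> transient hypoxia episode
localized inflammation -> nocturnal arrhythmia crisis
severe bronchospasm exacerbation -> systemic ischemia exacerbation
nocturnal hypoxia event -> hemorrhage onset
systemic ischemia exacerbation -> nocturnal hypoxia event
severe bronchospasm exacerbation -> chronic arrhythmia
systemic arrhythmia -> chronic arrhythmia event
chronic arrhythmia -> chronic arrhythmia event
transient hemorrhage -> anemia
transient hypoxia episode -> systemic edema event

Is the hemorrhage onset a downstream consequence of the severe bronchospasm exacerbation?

Yes

There is a causal chain: the severe bronchospasm exacerbation → the systemic ischemia exacerbation → the nocturnal hypoxia event → the hemorrhage onset.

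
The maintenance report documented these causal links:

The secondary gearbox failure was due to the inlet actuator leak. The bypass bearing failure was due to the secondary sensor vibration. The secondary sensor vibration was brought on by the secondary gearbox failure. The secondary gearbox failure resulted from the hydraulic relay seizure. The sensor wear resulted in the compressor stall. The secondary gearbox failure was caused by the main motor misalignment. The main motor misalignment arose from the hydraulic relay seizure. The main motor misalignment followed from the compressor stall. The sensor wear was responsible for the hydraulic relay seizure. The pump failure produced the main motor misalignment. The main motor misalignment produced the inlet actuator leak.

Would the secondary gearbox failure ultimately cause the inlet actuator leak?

The secondary gearbox failure leads to the secondary sensor vibration, the bypass bearing failure; the inlet actuator leak is not among them.

No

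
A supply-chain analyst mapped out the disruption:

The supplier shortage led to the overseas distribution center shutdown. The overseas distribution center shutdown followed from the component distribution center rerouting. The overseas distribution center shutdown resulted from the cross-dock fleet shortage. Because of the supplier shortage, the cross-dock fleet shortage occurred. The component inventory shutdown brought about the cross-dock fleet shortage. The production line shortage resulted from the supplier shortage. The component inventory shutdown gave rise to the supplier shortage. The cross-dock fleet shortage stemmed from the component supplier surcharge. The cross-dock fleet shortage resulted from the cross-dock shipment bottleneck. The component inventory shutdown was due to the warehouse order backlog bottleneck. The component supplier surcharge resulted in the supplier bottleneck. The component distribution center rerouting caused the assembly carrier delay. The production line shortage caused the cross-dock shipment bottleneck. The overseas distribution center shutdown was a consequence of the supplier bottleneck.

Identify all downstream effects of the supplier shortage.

Direct effects: the production line shortage, the cross-dock fleet shortage, the overseas distribution center shutdown.
2 steps out: the cross-dock shipment bottleneck.
Not reachable from it: the component supplier surcharge, the warehouse order backlog bottleneck, the component inventory shutdown, the component distribution center rerouting, the supplier bottleneck, the assembly carrier delay.

the cross-dock fleet shortage, the cross-dock shipment bottleneck, the overseas distribution center shutdown, the production line shortage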